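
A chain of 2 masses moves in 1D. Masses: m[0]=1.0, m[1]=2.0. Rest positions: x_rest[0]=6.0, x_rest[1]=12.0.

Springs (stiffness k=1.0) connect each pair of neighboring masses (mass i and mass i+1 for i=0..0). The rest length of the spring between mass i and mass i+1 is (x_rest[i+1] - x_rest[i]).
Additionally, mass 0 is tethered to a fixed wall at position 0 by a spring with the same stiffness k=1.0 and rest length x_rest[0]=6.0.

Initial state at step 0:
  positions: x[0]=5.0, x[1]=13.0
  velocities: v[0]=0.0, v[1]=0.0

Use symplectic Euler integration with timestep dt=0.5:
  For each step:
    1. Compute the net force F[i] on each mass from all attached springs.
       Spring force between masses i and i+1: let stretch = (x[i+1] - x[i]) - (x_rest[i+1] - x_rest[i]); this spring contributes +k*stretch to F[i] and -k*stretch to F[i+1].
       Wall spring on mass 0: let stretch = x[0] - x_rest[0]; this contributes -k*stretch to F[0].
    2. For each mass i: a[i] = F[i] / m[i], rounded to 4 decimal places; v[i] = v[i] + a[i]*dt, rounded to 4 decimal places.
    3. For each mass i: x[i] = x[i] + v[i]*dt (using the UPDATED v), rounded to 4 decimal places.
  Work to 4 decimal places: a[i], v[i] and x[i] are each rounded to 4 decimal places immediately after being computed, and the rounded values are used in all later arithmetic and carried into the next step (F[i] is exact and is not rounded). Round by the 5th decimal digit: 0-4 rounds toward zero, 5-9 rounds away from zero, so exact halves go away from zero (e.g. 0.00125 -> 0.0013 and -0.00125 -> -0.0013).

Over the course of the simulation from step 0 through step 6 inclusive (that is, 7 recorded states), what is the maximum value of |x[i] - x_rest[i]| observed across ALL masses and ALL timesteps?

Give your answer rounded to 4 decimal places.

Step 0: x=[5.0000 13.0000] v=[0.0000 0.0000]
Step 1: x=[5.7500 12.7500] v=[1.5000 -0.5000]
Step 2: x=[6.8125 12.3750] v=[2.1250 -0.7500]
Step 3: x=[7.5625 12.0547] v=[1.5000 -0.6406]
Step 4: x=[7.5449 11.9229] v=[-0.0352 -0.2637]
Step 5: x=[6.7356 11.9938] v=[-1.6187 0.1418]
Step 6: x=[5.5569 12.1575] v=[-2.3574 0.3273]
Max displacement = 1.5625

Answer: 1.5625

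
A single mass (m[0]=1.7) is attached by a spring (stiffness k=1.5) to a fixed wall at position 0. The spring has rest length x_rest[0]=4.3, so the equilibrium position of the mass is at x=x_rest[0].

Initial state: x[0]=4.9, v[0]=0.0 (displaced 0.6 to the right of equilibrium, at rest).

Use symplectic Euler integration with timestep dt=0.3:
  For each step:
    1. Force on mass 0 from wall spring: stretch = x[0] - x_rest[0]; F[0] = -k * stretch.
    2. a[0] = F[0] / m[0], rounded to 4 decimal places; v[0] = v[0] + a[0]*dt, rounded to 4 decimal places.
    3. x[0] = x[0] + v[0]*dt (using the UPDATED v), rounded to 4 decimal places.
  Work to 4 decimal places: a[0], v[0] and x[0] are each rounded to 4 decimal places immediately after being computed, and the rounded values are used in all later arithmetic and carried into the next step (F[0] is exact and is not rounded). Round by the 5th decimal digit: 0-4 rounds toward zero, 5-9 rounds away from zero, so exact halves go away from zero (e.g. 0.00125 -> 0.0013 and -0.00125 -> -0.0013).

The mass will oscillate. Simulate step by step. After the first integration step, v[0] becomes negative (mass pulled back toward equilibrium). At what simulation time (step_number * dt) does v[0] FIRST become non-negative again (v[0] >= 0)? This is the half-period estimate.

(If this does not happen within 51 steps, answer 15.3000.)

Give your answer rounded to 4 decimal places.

Answer: 3.6000

Derivation:
Step 0: x=[4.9000] v=[0.0000]
Step 1: x=[4.8524] v=[-0.1588]
Step 2: x=[4.7609] v=[-0.3050]
Step 3: x=[4.6328] v=[-0.4270]
Step 4: x=[4.4783] v=[-0.5151]
Step 5: x=[4.3096] v=[-0.5623]
Step 6: x=[4.1401] v=[-0.5649]
Step 7: x=[3.9833] v=[-0.5226]
Step 8: x=[3.8517] v=[-0.4388]
Step 9: x=[3.7557] v=[-0.3201]
Step 10: x=[3.7029] v=[-0.1760]
Step 11: x=[3.6975] v=[-0.0179]
Step 12: x=[3.7400] v=[0.1416]
First v>=0 after going negative at step 12, time=3.6000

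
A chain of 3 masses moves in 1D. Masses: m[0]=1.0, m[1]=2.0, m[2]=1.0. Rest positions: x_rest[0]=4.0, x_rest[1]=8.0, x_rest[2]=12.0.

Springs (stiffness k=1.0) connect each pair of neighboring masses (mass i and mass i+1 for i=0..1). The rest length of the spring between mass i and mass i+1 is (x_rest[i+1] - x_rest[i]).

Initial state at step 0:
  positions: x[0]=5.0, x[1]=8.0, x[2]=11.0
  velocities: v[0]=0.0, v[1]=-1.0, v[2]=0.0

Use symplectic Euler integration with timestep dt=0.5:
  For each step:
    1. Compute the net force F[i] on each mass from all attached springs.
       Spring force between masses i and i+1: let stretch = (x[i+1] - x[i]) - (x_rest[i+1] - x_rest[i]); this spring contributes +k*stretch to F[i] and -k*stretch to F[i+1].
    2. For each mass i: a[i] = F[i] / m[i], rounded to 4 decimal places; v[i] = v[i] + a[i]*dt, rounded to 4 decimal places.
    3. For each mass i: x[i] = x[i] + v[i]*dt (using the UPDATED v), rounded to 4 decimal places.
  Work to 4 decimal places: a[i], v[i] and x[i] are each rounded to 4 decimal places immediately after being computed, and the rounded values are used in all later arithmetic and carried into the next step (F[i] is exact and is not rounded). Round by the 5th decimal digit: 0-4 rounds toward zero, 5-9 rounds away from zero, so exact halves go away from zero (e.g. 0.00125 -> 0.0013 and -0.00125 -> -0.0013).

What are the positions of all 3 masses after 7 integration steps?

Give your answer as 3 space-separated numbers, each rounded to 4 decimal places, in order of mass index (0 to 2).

Step 0: x=[5.0000 8.0000 11.0000] v=[0.0000 -1.0000 0.0000]
Step 1: x=[4.7500 7.5000 11.2500] v=[-0.5000 -1.0000 0.5000]
Step 2: x=[4.1875 7.1250 11.5625] v=[-1.1250 -0.7500 0.6250]
Step 3: x=[3.3594 6.9375 11.7657] v=[-1.6563 -0.3750 0.4063]
Step 4: x=[2.4258 6.9063 11.7618] v=[-1.8673 -0.0625 -0.0078]
Step 5: x=[1.6123 6.9220 11.5440] v=[-1.6271 0.0313 -0.4356]
Step 6: x=[1.1262 6.8517 11.1707] v=[-0.9723 -0.1407 -0.7466]
Step 7: x=[1.0714 6.6055 10.7177] v=[-0.1096 -0.4924 -0.9061]

Answer: 1.0714 6.6055 10.7177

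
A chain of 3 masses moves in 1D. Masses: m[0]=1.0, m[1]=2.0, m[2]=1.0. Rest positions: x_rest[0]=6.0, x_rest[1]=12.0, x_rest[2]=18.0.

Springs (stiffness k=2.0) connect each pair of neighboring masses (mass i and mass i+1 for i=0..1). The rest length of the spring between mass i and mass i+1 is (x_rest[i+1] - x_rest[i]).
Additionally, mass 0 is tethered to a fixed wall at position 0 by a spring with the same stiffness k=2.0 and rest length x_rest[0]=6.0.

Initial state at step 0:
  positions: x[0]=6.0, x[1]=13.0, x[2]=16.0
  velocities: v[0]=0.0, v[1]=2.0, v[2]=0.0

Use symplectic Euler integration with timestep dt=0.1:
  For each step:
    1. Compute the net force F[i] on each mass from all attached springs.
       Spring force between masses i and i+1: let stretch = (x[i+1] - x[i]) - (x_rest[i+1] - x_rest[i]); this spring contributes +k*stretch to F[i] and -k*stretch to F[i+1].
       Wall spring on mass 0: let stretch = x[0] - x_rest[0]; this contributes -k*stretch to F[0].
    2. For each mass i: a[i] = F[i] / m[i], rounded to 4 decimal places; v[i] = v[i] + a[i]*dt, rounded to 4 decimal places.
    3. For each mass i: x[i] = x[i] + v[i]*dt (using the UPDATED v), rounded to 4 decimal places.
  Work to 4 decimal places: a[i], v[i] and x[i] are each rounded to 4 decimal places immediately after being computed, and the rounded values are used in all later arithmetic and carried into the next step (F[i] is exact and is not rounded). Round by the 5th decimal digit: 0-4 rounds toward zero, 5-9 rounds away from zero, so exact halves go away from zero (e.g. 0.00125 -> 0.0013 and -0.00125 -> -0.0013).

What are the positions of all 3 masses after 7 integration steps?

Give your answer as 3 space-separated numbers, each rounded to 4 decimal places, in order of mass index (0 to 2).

Answer: 6.5731 13.2632 17.6472

Derivation:
Step 0: x=[6.0000 13.0000 16.0000] v=[0.0000 2.0000 0.0000]
Step 1: x=[6.0200 13.1600 16.0600] v=[0.2000 1.6000 0.6000]
Step 2: x=[6.0624 13.2776 16.1820] v=[0.4240 1.1760 1.2200]
Step 3: x=[6.1279 13.3521 16.3659] v=[0.6546 0.7449 1.8391]
Step 4: x=[6.2153 13.3845 16.6095] v=[0.8739 0.3239 2.4363]
Step 5: x=[6.3218 13.3775 16.9086] v=[1.0647 -0.0705 2.9913]
Step 6: x=[6.4430 13.3352 17.2571] v=[1.2115 -0.4230 3.4851]
Step 7: x=[6.5731 13.2632 17.6472] v=[1.3013 -0.7200 3.9007]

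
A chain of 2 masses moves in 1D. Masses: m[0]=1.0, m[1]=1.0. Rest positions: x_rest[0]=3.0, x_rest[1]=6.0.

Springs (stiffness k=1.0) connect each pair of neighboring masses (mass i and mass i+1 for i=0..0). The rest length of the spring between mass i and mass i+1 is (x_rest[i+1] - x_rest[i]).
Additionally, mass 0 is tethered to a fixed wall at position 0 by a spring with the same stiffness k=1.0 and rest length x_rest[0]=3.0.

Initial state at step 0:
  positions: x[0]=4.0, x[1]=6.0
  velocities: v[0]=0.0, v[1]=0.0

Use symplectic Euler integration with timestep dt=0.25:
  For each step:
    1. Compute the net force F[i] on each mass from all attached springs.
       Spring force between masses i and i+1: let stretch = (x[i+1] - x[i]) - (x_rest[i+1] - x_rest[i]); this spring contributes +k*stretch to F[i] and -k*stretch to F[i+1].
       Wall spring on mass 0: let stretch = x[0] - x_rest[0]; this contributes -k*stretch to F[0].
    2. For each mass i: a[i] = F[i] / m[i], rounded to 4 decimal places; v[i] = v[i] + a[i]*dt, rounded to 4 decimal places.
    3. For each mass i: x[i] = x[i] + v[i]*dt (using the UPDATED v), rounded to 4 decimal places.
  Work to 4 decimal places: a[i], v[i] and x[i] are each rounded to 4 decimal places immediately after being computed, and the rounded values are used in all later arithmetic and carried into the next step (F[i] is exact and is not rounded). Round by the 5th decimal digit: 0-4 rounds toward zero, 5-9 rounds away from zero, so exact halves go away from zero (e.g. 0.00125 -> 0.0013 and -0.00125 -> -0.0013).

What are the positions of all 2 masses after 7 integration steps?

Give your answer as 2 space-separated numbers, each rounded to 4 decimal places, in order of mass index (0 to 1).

Answer: 2.3746 6.6341

Derivation:
Step 0: x=[4.0000 6.0000] v=[0.0000 0.0000]
Step 1: x=[3.8750 6.0625] v=[-0.5000 0.2500]
Step 2: x=[3.6445 6.1758] v=[-0.9219 0.4531]
Step 3: x=[3.3445 6.3184] v=[-1.2002 0.5703]
Step 4: x=[3.0213 6.4626] v=[-1.2929 0.5768]
Step 5: x=[2.7243 6.5792] v=[-1.1879 0.4665]
Step 6: x=[2.4980 6.6424] v=[-0.9053 0.2528]
Step 7: x=[2.3746 6.6341] v=[-0.4937 -0.0333]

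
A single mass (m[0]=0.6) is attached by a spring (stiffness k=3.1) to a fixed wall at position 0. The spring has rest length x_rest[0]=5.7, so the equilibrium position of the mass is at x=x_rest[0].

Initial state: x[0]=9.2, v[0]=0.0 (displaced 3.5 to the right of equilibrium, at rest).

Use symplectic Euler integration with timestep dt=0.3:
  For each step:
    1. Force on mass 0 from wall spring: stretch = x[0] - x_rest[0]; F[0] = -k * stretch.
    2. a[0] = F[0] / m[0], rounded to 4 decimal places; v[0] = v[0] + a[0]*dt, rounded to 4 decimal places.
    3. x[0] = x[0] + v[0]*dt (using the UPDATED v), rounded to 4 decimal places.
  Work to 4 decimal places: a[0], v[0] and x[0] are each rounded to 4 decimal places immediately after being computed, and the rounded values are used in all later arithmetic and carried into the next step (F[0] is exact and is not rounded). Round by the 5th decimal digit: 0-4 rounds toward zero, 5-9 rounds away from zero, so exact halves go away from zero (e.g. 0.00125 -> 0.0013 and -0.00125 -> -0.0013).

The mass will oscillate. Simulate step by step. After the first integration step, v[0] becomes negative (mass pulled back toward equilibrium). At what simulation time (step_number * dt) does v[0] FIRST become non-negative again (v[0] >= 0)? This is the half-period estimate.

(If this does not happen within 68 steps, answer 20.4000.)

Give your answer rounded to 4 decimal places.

Step 0: x=[9.2000] v=[0.0000]
Step 1: x=[7.5725] v=[-5.4250]
Step 2: x=[5.0743] v=[-8.3274]
Step 3: x=[2.8670] v=[-7.3576]
Step 4: x=[1.9771] v=[-2.9664]
Step 5: x=[2.8183] v=[2.8041]
First v>=0 after going negative at step 5, time=1.5000

Answer: 1.5000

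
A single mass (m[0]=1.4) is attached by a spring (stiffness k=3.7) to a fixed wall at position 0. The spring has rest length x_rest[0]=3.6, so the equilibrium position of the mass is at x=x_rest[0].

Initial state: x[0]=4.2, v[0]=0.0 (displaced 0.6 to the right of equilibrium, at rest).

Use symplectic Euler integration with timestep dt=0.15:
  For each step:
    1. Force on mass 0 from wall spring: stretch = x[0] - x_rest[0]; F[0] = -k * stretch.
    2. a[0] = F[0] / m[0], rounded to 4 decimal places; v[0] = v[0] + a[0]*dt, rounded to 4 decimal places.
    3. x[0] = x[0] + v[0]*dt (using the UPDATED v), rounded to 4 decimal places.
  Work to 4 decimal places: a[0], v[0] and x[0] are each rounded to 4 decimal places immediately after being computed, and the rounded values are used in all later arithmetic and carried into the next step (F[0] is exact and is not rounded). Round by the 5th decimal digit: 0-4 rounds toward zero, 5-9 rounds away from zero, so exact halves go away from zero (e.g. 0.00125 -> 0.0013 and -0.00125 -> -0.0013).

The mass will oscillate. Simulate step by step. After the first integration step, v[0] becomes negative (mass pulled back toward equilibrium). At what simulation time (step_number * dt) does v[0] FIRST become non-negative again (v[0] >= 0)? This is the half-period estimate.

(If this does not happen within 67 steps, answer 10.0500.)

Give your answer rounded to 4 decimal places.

Answer: 1.9500

Derivation:
Step 0: x=[4.2000] v=[0.0000]
Step 1: x=[4.1643] v=[-0.2379]
Step 2: x=[4.0951] v=[-0.4616]
Step 3: x=[3.9964] v=[-0.6579]
Step 4: x=[3.8742] v=[-0.8150]
Step 5: x=[3.7356] v=[-0.9237]
Step 6: x=[3.5890] v=[-0.9775]
Step 7: x=[3.4430] v=[-0.9731]
Step 8: x=[3.3064] v=[-0.9109]
Step 9: x=[3.1872] v=[-0.7945]
Step 10: x=[3.0926] v=[-0.6309]
Step 11: x=[3.0281] v=[-0.4298]
Step 12: x=[2.9976] v=[-0.2031]
Step 13: x=[3.0030] v=[0.0357]
First v>=0 after going negative at step 13, time=1.9500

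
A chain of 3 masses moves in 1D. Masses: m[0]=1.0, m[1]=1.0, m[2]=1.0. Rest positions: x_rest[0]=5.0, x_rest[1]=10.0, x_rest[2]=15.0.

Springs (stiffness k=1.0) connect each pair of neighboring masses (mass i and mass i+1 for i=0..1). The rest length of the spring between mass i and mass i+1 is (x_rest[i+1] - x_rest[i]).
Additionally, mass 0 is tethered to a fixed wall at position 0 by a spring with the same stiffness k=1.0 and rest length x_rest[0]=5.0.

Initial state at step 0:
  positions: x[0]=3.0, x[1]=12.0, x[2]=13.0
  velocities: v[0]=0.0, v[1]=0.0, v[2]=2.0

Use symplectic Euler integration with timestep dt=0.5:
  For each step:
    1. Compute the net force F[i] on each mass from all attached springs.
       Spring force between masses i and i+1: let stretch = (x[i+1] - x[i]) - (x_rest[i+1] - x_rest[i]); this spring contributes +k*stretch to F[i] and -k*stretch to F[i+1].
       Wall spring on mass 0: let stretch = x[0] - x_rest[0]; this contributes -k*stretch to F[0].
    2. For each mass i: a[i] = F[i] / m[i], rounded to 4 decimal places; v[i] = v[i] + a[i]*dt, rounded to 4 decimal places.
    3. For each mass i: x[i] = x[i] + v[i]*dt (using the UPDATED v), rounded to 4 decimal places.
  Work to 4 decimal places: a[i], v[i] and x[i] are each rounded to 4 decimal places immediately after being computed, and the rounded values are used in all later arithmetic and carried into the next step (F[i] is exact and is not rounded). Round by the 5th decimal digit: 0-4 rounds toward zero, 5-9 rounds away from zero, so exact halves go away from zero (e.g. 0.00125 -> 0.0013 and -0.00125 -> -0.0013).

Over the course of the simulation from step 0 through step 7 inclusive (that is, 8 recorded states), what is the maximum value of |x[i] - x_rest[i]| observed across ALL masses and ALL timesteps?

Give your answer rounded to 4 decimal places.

Step 0: x=[3.0000 12.0000 13.0000] v=[0.0000 0.0000 2.0000]
Step 1: x=[4.5000 10.0000 15.0000] v=[3.0000 -4.0000 4.0000]
Step 2: x=[6.2500 7.8750 17.0000] v=[3.5000 -4.2500 4.0000]
Step 3: x=[6.8438 7.6250 17.9688] v=[1.1875 -0.5000 1.9375]
Step 4: x=[5.9219 9.7657 17.6016] v=[-1.8438 4.2813 -0.7344]
Step 5: x=[4.4805 12.9044 16.5254] v=[-2.8829 6.2774 -2.1524]
Step 6: x=[4.0249 14.8424 15.7940] v=[-0.9112 3.8760 -1.4629]
Step 7: x=[5.2675 14.3139 16.0747] v=[2.4851 -1.0570 0.5613]
Max displacement = 4.8424

Answer: 4.8424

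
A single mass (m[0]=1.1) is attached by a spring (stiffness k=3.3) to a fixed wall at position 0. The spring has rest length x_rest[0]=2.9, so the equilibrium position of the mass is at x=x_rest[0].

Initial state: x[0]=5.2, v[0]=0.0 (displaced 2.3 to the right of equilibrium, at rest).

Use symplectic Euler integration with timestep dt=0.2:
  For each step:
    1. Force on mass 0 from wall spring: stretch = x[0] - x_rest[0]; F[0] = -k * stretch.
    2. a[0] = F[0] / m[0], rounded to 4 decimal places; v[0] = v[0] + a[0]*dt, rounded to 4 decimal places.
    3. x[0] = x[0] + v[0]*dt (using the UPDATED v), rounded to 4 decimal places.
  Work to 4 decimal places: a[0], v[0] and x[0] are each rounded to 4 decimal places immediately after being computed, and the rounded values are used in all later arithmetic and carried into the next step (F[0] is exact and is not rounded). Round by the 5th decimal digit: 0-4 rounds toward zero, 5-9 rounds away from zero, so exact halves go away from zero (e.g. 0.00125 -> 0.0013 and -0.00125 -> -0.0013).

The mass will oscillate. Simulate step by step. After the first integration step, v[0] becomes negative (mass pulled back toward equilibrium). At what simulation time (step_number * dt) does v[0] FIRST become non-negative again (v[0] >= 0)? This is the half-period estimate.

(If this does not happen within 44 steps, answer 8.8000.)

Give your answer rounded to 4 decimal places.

Step 0: x=[5.2000] v=[0.0000]
Step 1: x=[4.9240] v=[-1.3800]
Step 2: x=[4.4051] v=[-2.5944]
Step 3: x=[3.7056] v=[-3.4975]
Step 4: x=[2.9094] v=[-3.9809]
Step 5: x=[2.1121] v=[-3.9865]
Step 6: x=[1.4093] v=[-3.5138]
Step 7: x=[0.8854] v=[-2.6194]
Step 8: x=[0.6033] v=[-1.4106]
Step 9: x=[0.5968] v=[-0.0326]
Step 10: x=[0.8667] v=[1.3493]
First v>=0 after going negative at step 10, time=2.0000

Answer: 2.0000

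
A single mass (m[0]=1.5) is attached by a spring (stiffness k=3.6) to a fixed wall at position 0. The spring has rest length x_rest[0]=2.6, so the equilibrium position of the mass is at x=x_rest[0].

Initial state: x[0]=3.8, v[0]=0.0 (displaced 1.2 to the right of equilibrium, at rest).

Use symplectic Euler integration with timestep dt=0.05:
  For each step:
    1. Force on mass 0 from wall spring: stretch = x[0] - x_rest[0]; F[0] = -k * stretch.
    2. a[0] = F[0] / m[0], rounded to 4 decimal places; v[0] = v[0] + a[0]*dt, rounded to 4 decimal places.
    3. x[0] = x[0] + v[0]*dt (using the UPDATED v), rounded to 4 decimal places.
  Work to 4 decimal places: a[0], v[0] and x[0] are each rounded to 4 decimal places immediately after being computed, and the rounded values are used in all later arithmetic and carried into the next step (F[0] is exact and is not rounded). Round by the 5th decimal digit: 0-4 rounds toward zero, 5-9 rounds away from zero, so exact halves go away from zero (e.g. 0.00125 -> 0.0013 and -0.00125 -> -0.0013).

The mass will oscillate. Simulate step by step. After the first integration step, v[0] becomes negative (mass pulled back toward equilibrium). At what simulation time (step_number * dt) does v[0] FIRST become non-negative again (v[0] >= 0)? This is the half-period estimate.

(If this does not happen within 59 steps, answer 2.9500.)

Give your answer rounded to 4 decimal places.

Answer: 2.0500

Derivation:
Step 0: x=[3.8000] v=[0.0000]
Step 1: x=[3.7928] v=[-0.1440]
Step 2: x=[3.7784] v=[-0.2871]
Step 3: x=[3.7570] v=[-0.4285]
Step 4: x=[3.7286] v=[-0.5673]
Step 5: x=[3.6935] v=[-0.7027]
Step 6: x=[3.6518] v=[-0.8339]
Step 7: x=[3.6038] v=[-0.9601]
Step 8: x=[3.5498] v=[-1.0806]
Step 9: x=[3.4901] v=[-1.1946]
Step 10: x=[3.4250] v=[-1.3014]
Step 11: x=[3.3550] v=[-1.4004]
Step 12: x=[3.2805] v=[-1.4910]
Step 13: x=[3.2019] v=[-1.5727]
Step 14: x=[3.1197] v=[-1.6449]
Step 15: x=[3.0343] v=[-1.7073]
Step 16: x=[2.9463] v=[-1.7594]
Step 17: x=[2.8563] v=[-1.8010]
Step 18: x=[2.7647] v=[-1.8318]
Step 19: x=[2.6721] v=[-1.8516]
Step 20: x=[2.5791] v=[-1.8603]
Step 21: x=[2.4862] v=[-1.8578]
Step 22: x=[2.3940] v=[-1.8441]
Step 23: x=[2.3030] v=[-1.8194]
Step 24: x=[2.2138] v=[-1.7838]
Step 25: x=[2.1269] v=[-1.7375]
Step 26: x=[2.0429] v=[-1.6807]
Step 27: x=[1.9622] v=[-1.6139]
Step 28: x=[1.8853] v=[-1.5374]
Step 29: x=[1.8127] v=[-1.4516]
Step 30: x=[1.7448] v=[-1.3571]
Step 31: x=[1.6821] v=[-1.2545]
Step 32: x=[1.6249] v=[-1.1444]
Step 33: x=[1.5735] v=[-1.0274]
Step 34: x=[1.5283] v=[-0.9042]
Step 35: x=[1.4895] v=[-0.7756]
Step 36: x=[1.4574] v=[-0.6423]
Step 37: x=[1.4321] v=[-0.5052]
Step 38: x=[1.4138] v=[-0.3651]
Step 39: x=[1.4027] v=[-0.2228]
Step 40: x=[1.3987] v=[-0.0791]
Step 41: x=[1.4020] v=[0.0651]
First v>=0 after going negative at step 41, time=2.0500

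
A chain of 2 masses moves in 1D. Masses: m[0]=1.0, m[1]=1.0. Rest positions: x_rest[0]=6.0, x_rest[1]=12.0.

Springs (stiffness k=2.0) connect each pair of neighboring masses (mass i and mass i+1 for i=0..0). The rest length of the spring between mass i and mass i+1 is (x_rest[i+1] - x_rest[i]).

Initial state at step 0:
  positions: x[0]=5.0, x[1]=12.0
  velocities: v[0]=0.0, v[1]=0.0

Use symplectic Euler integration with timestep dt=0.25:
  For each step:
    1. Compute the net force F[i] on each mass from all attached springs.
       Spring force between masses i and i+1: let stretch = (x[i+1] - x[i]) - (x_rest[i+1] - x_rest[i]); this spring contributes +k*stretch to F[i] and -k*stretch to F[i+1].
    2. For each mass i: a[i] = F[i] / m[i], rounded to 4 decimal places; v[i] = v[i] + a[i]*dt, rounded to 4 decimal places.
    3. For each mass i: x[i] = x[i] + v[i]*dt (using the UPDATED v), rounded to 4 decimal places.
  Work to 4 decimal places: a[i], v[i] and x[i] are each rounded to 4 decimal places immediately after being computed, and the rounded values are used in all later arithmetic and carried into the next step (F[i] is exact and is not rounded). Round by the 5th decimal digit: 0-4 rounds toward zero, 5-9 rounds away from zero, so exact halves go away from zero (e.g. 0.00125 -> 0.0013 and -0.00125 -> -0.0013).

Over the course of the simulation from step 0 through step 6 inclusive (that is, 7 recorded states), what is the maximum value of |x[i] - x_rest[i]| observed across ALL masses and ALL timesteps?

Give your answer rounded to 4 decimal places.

Answer: 1.0110

Derivation:
Step 0: x=[5.0000 12.0000] v=[0.0000 0.0000]
Step 1: x=[5.1250 11.8750] v=[0.5000 -0.5000]
Step 2: x=[5.3438 11.6563] v=[0.8750 -0.8750]
Step 3: x=[5.6016 11.3985] v=[1.0313 -1.0313]
Step 4: x=[5.8341 11.1661] v=[0.9298 -0.9298]
Step 5: x=[5.9831 11.0172] v=[0.5958 -0.5958]
Step 6: x=[6.0113 10.9890] v=[0.1129 -0.1129]
Max displacement = 1.0110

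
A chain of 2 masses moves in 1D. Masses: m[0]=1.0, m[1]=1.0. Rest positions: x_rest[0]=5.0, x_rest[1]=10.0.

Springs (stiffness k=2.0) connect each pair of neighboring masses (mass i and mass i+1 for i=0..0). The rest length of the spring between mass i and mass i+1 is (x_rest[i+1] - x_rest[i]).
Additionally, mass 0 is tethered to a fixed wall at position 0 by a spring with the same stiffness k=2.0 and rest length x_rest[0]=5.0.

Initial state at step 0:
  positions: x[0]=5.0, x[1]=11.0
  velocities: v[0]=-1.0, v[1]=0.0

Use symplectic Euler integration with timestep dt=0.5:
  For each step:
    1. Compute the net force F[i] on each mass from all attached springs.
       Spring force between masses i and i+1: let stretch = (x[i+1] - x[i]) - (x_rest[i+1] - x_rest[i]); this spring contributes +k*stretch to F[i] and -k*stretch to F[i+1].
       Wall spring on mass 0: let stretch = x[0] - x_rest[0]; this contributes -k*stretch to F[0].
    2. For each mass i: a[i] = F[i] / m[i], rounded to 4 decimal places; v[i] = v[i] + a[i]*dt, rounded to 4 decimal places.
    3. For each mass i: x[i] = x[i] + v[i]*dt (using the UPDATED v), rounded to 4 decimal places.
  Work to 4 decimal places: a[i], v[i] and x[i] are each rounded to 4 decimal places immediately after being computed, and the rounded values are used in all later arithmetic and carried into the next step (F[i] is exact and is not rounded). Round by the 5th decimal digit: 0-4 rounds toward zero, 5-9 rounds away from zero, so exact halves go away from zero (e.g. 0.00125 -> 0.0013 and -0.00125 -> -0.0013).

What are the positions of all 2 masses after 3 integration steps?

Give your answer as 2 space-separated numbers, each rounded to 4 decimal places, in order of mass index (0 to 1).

Answer: 5.1250 9.2500

Derivation:
Step 0: x=[5.0000 11.0000] v=[-1.0000 0.0000]
Step 1: x=[5.0000 10.5000] v=[0.0000 -1.0000]
Step 2: x=[5.2500 9.7500] v=[0.5000 -1.5000]
Step 3: x=[5.1250 9.2500] v=[-0.2500 -1.0000]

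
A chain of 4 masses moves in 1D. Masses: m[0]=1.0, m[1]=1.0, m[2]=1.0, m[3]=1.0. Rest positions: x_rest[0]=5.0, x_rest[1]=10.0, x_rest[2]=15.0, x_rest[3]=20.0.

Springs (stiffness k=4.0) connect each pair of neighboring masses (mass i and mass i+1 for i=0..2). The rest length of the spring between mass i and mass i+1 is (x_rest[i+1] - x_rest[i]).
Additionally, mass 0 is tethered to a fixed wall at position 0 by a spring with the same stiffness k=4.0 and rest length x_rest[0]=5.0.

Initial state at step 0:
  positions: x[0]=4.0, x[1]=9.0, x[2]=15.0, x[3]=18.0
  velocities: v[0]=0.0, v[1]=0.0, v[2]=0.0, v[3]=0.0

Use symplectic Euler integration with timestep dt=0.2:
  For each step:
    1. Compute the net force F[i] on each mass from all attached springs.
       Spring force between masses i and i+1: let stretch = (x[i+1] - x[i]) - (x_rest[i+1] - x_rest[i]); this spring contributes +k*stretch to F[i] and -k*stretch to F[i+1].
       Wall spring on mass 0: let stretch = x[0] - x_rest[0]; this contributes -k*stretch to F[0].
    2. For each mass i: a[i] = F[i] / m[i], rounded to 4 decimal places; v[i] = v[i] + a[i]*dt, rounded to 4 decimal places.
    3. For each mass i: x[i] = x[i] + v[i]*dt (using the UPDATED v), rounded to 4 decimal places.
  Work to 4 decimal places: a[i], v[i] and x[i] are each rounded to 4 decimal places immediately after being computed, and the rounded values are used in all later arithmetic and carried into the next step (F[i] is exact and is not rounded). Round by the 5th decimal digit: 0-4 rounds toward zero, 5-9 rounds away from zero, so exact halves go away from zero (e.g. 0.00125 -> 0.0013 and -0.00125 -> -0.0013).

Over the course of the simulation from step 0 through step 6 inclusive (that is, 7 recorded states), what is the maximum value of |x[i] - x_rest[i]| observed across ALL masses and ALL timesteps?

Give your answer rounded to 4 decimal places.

Answer: 2.0631

Derivation:
Step 0: x=[4.0000 9.0000 15.0000 18.0000] v=[0.0000 0.0000 0.0000 0.0000]
Step 1: x=[4.1600 9.1600 14.5200 18.3200] v=[0.8000 0.8000 -2.4000 1.6000]
Step 2: x=[4.4544 9.3776 13.7904 18.8320] v=[1.4720 1.0880 -3.6480 2.5600]
Step 3: x=[4.8238 9.5135 13.1614 19.3373] v=[1.8470 0.6797 -3.1450 2.5267]
Step 4: x=[5.1717 9.4828 12.9369 19.6545] v=[1.7397 -0.1537 -1.1226 1.5860]
Step 5: x=[5.3819 9.3149 13.2345 19.6969] v=[1.0512 -0.8393 1.4882 0.2119]
Step 6: x=[5.3603 9.1449 13.9390 19.5053] v=[-0.1079 -0.8500 3.5224 -0.9580]
Max displacement = 2.0631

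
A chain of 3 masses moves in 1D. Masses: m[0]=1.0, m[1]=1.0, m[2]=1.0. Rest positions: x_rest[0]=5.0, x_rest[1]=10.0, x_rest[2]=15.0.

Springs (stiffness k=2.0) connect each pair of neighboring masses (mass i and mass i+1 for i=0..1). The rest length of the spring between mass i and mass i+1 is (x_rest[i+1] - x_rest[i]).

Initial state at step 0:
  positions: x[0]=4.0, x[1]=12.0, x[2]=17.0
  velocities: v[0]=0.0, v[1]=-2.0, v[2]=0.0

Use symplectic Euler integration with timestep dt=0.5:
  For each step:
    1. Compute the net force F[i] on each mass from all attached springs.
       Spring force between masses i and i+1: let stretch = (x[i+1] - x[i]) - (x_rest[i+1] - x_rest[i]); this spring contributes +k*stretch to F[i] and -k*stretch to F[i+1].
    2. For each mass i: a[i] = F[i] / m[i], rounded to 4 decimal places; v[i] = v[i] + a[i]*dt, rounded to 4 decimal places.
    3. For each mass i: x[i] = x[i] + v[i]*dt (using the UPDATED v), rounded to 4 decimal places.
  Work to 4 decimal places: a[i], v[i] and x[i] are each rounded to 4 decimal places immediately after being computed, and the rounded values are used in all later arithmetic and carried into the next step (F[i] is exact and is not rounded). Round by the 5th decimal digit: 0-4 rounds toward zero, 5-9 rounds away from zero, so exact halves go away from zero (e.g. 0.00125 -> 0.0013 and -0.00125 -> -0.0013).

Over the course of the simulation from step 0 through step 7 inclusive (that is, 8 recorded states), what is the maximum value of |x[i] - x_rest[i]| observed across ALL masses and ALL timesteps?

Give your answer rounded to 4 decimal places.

Answer: 2.8125

Derivation:
Step 0: x=[4.0000 12.0000 17.0000] v=[0.0000 -2.0000 0.0000]
Step 1: x=[5.5000 9.5000 17.0000] v=[3.0000 -5.0000 0.0000]
Step 2: x=[6.5000 8.7500 15.7500] v=[2.0000 -1.5000 -2.5000]
Step 3: x=[6.1250 10.3750 13.5000] v=[-0.7500 3.2500 -4.5000]
Step 4: x=[5.3750 11.4375 12.1875] v=[-1.5000 2.1250 -2.6250]
Step 5: x=[5.1563 9.8438 13.0000] v=[-0.4375 -3.1875 1.6250]
Step 6: x=[4.7813 7.4844 14.7344] v=[-0.7500 -4.7188 3.4688]
Step 7: x=[3.2579 7.3985 15.3438] v=[-3.0469 -0.1719 1.2188]
Max displacement = 2.8125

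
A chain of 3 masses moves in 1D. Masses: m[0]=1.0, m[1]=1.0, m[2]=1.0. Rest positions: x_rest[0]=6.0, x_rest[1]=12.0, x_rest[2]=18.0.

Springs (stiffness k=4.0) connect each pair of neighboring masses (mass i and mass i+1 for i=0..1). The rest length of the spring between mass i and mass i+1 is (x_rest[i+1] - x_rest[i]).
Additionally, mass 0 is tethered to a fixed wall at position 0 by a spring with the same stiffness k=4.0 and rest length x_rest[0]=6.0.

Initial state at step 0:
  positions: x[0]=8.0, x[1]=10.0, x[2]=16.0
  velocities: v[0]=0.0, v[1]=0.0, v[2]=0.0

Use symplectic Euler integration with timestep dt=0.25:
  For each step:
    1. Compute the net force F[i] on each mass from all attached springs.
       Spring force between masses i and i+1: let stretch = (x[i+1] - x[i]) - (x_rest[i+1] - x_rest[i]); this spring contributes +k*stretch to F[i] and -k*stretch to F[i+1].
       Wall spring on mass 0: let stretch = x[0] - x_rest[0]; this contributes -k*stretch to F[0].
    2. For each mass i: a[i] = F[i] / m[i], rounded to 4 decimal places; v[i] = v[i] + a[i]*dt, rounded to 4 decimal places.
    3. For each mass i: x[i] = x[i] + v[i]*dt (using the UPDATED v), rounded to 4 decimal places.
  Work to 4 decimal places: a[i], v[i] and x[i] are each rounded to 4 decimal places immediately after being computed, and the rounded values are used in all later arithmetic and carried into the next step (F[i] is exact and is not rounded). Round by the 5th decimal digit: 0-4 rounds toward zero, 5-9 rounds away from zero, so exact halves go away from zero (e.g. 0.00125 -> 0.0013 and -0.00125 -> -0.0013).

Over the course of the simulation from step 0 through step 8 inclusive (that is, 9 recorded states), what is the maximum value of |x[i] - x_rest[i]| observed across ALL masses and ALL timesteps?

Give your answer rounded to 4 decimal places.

Answer: 2.7187

Derivation:
Step 0: x=[8.0000 10.0000 16.0000] v=[0.0000 0.0000 0.0000]
Step 1: x=[6.5000 11.0000 16.0000] v=[-6.0000 4.0000 0.0000]
Step 2: x=[4.5000 12.1250 16.2500] v=[-8.0000 4.5000 1.0000]
Step 3: x=[3.2813 12.3750 16.9688] v=[-4.8750 1.0000 2.8750]
Step 4: x=[3.5157 11.5000 18.0391] v=[0.9374 -3.4999 4.2812]
Step 5: x=[4.8672 10.2637 18.9746] v=[5.4060 -4.9451 3.7421]
Step 6: x=[6.3510 9.8560 19.2324] v=[5.9353 -1.6307 1.0312]
Step 7: x=[7.1233 10.9162 18.6461] v=[3.0893 4.2407 -2.3452]
Step 8: x=[7.0630 12.9606 17.6273] v=[-0.2411 8.1777 -4.0751]
Max displacement = 2.7187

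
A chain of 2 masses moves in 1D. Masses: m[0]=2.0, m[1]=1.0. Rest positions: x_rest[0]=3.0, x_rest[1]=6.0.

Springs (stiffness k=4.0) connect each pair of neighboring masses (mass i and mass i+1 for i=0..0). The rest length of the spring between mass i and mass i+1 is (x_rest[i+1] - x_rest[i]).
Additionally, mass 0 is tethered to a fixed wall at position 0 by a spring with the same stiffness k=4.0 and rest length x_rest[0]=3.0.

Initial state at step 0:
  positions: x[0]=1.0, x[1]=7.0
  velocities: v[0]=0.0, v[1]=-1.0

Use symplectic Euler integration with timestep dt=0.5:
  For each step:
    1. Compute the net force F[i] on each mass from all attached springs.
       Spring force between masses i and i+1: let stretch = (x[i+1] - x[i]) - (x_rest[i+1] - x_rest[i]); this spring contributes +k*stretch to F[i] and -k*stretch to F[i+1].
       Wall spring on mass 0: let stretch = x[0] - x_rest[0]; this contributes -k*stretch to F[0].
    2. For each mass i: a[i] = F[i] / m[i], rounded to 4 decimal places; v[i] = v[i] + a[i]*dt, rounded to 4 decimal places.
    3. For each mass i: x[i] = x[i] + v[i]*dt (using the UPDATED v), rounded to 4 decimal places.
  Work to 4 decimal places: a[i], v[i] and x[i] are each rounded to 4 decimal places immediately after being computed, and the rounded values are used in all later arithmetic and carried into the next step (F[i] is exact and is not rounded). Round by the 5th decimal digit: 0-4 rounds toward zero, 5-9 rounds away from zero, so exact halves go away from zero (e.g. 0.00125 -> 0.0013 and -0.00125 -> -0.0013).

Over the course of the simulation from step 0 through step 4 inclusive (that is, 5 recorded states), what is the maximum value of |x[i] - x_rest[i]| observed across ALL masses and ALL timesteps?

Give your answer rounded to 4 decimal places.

Step 0: x=[1.0000 7.0000] v=[0.0000 -1.0000]
Step 1: x=[3.5000 3.5000] v=[5.0000 -7.0000]
Step 2: x=[4.2500 3.0000] v=[1.5000 -1.0000]
Step 3: x=[2.2500 6.7500] v=[-4.0000 7.5000]
Step 4: x=[1.3750 9.0000] v=[-1.7500 4.5000]
Max displacement = 3.0000

Answer: 3.0000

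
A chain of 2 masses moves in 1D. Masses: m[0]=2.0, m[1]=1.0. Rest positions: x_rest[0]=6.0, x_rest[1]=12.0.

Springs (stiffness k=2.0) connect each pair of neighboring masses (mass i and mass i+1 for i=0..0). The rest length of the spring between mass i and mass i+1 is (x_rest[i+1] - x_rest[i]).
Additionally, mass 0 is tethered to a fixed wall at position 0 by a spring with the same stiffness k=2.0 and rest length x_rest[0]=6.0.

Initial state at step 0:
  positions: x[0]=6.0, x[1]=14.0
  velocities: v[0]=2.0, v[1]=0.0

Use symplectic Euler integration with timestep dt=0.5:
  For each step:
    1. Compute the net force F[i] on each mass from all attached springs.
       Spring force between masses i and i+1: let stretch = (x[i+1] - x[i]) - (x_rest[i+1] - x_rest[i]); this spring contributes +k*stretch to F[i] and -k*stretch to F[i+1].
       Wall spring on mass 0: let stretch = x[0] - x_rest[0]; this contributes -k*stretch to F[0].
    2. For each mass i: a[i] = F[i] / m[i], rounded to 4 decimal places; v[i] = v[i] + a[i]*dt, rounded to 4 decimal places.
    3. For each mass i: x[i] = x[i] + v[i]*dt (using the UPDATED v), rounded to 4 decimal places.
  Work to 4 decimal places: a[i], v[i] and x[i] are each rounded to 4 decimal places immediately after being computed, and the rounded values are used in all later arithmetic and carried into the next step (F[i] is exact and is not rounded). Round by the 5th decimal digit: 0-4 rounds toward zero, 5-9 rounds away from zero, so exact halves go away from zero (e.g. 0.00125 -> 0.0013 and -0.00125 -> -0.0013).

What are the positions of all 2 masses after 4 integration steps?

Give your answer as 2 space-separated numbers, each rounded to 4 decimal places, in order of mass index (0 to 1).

Answer: 7.1250 13.8438

Derivation:
Step 0: x=[6.0000 14.0000] v=[2.0000 0.0000]
Step 1: x=[7.5000 13.0000] v=[3.0000 -2.0000]
Step 2: x=[8.5000 12.2500] v=[2.0000 -1.5000]
Step 3: x=[8.3125 12.6250] v=[-0.3750 0.7500]
Step 4: x=[7.1250 13.8438] v=[-2.3750 2.4375]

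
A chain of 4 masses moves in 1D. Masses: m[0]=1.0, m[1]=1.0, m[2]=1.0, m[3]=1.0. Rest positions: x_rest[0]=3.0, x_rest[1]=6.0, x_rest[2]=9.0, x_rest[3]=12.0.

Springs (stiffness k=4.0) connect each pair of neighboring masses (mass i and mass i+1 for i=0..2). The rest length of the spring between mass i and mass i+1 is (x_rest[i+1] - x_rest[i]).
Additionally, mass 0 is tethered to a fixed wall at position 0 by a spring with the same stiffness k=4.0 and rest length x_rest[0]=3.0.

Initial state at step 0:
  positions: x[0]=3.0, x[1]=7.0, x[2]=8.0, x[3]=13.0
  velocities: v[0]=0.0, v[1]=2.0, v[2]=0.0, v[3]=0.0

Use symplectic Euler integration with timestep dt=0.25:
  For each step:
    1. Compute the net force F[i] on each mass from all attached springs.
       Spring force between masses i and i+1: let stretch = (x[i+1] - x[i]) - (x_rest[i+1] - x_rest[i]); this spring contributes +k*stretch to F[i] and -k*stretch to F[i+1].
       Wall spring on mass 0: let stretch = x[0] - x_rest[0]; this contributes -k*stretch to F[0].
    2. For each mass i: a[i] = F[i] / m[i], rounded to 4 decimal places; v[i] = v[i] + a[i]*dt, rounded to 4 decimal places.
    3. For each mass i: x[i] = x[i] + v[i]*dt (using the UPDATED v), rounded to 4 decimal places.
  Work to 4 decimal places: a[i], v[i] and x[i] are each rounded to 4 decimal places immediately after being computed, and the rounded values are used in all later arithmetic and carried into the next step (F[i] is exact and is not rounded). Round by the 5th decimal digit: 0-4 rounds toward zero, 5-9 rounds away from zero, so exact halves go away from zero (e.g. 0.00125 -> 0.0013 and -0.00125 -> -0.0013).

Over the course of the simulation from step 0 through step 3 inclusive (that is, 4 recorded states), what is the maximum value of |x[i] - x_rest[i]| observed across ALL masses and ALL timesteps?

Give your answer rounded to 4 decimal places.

Answer: 1.9844

Derivation:
Step 0: x=[3.0000 7.0000 8.0000 13.0000] v=[0.0000 2.0000 0.0000 0.0000]
Step 1: x=[3.2500 6.7500 9.0000 12.5000] v=[1.0000 -1.0000 4.0000 -2.0000]
Step 2: x=[3.5625 6.1875 10.3125 11.8750] v=[1.2500 -2.2500 5.2500 -2.5000]
Step 3: x=[3.6406 6.0000 10.9844 11.6094] v=[0.3125 -0.7500 2.6875 -1.0625]
Max displacement = 1.9844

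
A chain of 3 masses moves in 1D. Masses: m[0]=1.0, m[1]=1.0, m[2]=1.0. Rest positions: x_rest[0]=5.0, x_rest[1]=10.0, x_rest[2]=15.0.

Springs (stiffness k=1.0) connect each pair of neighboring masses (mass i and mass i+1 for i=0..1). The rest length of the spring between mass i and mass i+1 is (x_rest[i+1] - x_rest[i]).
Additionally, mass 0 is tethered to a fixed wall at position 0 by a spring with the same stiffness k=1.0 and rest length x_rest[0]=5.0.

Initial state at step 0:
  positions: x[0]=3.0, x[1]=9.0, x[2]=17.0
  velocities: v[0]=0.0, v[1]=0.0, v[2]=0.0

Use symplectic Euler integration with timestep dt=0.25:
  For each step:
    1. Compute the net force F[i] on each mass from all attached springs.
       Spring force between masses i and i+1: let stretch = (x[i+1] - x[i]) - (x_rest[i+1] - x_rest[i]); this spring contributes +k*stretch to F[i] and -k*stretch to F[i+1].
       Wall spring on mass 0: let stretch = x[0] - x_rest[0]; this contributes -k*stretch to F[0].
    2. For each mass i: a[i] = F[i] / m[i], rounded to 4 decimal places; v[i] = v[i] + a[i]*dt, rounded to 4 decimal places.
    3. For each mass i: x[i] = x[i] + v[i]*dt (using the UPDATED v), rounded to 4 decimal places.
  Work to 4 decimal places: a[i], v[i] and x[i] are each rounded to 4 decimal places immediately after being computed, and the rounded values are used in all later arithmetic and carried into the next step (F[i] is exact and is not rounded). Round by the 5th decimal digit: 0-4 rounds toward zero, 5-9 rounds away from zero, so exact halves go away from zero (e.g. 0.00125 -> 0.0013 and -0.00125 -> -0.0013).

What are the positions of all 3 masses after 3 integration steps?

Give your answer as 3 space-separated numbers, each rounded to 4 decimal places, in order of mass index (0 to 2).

Step 0: x=[3.0000 9.0000 17.0000] v=[0.0000 0.0000 0.0000]
Step 1: x=[3.1875 9.1250 16.8125] v=[0.7500 0.5000 -0.7500]
Step 2: x=[3.5469 9.3594 16.4570] v=[1.4375 0.9375 -1.4219]
Step 3: x=[4.0479 9.6741 15.9704] v=[2.0039 1.2588 -1.9463]

Answer: 4.0479 9.6741 15.9704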